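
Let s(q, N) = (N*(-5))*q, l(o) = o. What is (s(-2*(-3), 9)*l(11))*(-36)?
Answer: 106920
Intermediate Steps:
s(q, N) = -5*N*q (s(q, N) = (-5*N)*q = -5*N*q)
(s(-2*(-3), 9)*l(11))*(-36) = (-5*9*(-2*(-3))*11)*(-36) = (-5*9*6*11)*(-36) = -270*11*(-36) = -2970*(-36) = 106920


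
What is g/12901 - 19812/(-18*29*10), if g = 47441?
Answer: 41936386/5611935 ≈ 7.4727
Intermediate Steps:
g/12901 - 19812/(-18*29*10) = 47441/12901 - 19812/(-18*29*10) = 47441*(1/12901) - 19812/((-522*10)) = 47441/12901 - 19812/(-5220) = 47441/12901 - 19812*(-1/5220) = 47441/12901 + 1651/435 = 41936386/5611935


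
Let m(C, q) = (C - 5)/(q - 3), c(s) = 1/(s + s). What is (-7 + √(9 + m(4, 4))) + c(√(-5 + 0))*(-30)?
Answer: -7 + 2*√2 + 3*I*√5 ≈ -4.1716 + 6.7082*I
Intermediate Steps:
c(s) = 1/(2*s)
m(C, q) = (-5 + C)/(-3 + q)
(-7 + √(9 + m(4, 4))) + c(√(-5 + 0))*(-30) = (-7 + √(9 + (-5 + 4)/(-3 + 4))) + (1/(2*(√(-5 + 0))))*(-30) = (-7 + √(9 - 1/1)) + (1/(2*(√(-5))))*(-30) = (-7 + √(9 + 1*(-1))) + (1/(2*((I*√5))))*(-30) = (-7 + √(9 - 1)) + ((-I*√5/5)/2)*(-30) = (-7 + √8) - I*√5/10*(-30) = (-7 + 2*√2) + 3*I*√5 = -7 + 2*√2 + 3*I*√5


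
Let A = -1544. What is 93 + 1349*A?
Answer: -2082763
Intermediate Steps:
93 + 1349*A = 93 + 1349*(-1544) = 93 - 2082856 = -2082763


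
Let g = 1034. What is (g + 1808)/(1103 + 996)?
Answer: 2842/2099 ≈ 1.3540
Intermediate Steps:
(g + 1808)/(1103 + 996) = (1034 + 1808)/(1103 + 996) = 2842/2099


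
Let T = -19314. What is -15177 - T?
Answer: 4137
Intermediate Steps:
-15177 - T = -15177 - 1*(-19314) = -15177 + 19314 = 4137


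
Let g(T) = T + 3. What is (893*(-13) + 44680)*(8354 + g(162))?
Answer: 281731849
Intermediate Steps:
g(T) = 3 + T
(893*(-13) + 44680)*(8354 + g(162)) = (893*(-13) + 44680)*(8354 + (3 + 162)) = (-11609 + 44680)*(8354 + 165) = 33071*8519 = 281731849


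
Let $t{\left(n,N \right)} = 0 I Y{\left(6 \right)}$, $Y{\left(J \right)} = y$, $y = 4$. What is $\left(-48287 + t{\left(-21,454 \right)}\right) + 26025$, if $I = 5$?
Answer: $-22262$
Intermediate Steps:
$Y{\left(J \right)} = 4$
$t{\left(n,N \right)} = 0$ ($t{\left(n,N \right)} = 0 \cdot 5 \cdot 4 = 0 \cdot 4 = 0$)
$\left(-48287 + t{\left(-21,454 \right)}\right) + 26025 = \left(-48287 + 0\right) + 26025 = -48287 + 26025 = -22262$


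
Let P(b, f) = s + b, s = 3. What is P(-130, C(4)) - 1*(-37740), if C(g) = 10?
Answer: 37613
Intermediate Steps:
P(b, f) = 3 + b
P(-130, C(4)) - 1*(-37740) = (3 - 130) - 1*(-37740) = -127 + 37740 = 37613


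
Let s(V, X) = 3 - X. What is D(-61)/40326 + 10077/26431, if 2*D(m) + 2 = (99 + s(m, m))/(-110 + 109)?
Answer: 24496033/64597364 ≈ 0.37921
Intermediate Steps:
D(m) = -52 + m/2 (D(m) = -1 + ((99 + (3 - m))/(-110 + 109))/2 = -1 + ((102 - m)/(-1))/2 = -1 + ((102 - m)*(-1))/2 = -1 + (-102 + m)/2 = -1 + (-51 + m/2) = -52 + m/2)
D(-61)/40326 + 10077/26431 = (-52 + (½)*(-61))/40326 + 10077/26431 = (-52 - 61/2)*(1/40326) + 10077*(1/26431) = -165/2*1/40326 + 10077/26431 = -5/2444 + 10077/26431 = 24496033/64597364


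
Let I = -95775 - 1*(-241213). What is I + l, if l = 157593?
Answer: 303031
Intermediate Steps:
I = 145438 (I = -95775 + 241213 = 145438)
I + l = 145438 + 157593 = 303031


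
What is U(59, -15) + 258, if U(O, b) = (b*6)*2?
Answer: 78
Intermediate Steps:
U(O, b) = 12*b (U(O, b) = (6*b)*2 = 12*b)
U(59, -15) + 258 = 12*(-15) + 258 = -180 + 258 = 78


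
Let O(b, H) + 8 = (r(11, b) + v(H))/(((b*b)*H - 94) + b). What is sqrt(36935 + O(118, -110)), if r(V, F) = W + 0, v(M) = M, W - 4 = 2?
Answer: sqrt(338379349337671)/95726 ≈ 192.16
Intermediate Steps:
W = 6 (W = 4 + 2 = 6)
r(V, F) = 6 (r(V, F) = 6 + 0 = 6)
O(b, H) = -8 + (6 + H)/(-94 + b + H*b**2) (O(b, H) = -8 + (6 + H)/(((b*b)*H - 94) + b) = -8 + (6 + H)/((b**2*H - 94) + b) = -8 + (6 + H)/((H*b**2 - 94) + b) = -8 + (6 + H)/((-94 + H*b**2) + b) = -8 + (6 + H)/(-94 + b + H*b**2))
sqrt(36935 + O(118, -110)) = sqrt(36935 + (758 - 110 - 8*118 - 8*(-110)*118**2)/(-94 + 118 - 110*118**2)) = sqrt(36935 + (758 - 110 - 944 - 8*(-110)*13924)/(-94 + 118 - 110*13924)) = sqrt(36935 + (758 - 110 - 944 + 12253120)/(-94 + 118 - 1531640)) = sqrt(36935 + 12252824/(-1531616)) = sqrt(36935 - 1/1531616*12252824) = sqrt(36935 - 1531603/191452) = sqrt(7069748017/191452) = sqrt(338379349337671)/95726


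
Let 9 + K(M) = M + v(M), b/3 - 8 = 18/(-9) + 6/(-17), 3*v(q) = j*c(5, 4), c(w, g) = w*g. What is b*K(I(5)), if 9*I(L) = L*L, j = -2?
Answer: -5632/17 ≈ -331.29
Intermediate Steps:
c(w, g) = g*w
I(L) = L²/9 (I(L) = (L*L)/9 = L²/9)
v(q) = -40/3 (v(q) = (-8*5)/3 = (-2*20)/3 = (⅓)*(-40) = -40/3)
b = 288/17 (b = 24 + 3*(18/(-9) + 6/(-17)) = 24 + 3*(18*(-⅑) + 6*(-1/17)) = 24 + 3*(-2 - 6/17) = 24 + 3*(-40/17) = 24 - 120/17 = 288/17 ≈ 16.941)
K(M) = -67/3 + M (K(M) = -9 + (M - 40/3) = -9 + (-40/3 + M) = -67/3 + M)
b*K(I(5)) = 288*(-67/3 + (⅑)*5²)/17 = 288*(-67/3 + (⅑)*25)/17 = 288*(-67/3 + 25/9)/17 = (288/17)*(-176/9) = -5632/17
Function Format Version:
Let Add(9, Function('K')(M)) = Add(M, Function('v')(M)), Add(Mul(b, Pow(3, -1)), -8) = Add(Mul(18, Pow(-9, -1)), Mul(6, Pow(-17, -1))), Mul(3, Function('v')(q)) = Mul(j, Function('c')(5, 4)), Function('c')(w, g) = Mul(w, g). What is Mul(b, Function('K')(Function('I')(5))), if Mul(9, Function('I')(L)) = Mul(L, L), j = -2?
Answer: Rational(-5632, 17) ≈ -331.29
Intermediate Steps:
Function('c')(w, g) = Mul(g, w)
Function('I')(L) = Mul(Rational(1, 9), Pow(L, 2)) (Function('I')(L) = Mul(Rational(1, 9), Mul(L, L)) = Mul(Rational(1, 9), Pow(L, 2)))
Function('v')(q) = Rational(-40, 3) (Function('v')(q) = Mul(Rational(1, 3), Mul(-2, Mul(4, 5))) = Mul(Rational(1, 3), Mul(-2, 20)) = Mul(Rational(1, 3), -40) = Rational(-40, 3))
b = Rational(288, 17) (b = Add(24, Mul(3, Add(Mul(18, Pow(-9, -1)), Mul(6, Pow(-17, -1))))) = Add(24, Mul(3, Add(Mul(18, Rational(-1, 9)), Mul(6, Rational(-1, 17))))) = Add(24, Mul(3, Add(-2, Rational(-6, 17)))) = Add(24, Mul(3, Rational(-40, 17))) = Add(24, Rational(-120, 17)) = Rational(288, 17) ≈ 16.941)
Function('K')(M) = Add(Rational(-67, 3), M) (Function('K')(M) = Add(-9, Add(M, Rational(-40, 3))) = Add(-9, Add(Rational(-40, 3), M)) = Add(Rational(-67, 3), M))
Mul(b, Function('K')(Function('I')(5))) = Mul(Rational(288, 17), Add(Rational(-67, 3), Mul(Rational(1, 9), Pow(5, 2)))) = Mul(Rational(288, 17), Add(Rational(-67, 3), Mul(Rational(1, 9), 25))) = Mul(Rational(288, 17), Add(Rational(-67, 3), Rational(25, 9))) = Mul(Rational(288, 17), Rational(-176, 9)) = Rational(-5632, 17)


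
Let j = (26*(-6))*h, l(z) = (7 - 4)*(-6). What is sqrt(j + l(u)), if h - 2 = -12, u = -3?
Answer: sqrt(1542) ≈ 39.268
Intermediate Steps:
l(z) = -18 (l(z) = 3*(-6) = -18)
h = -10 (h = 2 - 12 = -10)
j = 1560 (j = (26*(-6))*(-10) = -156*(-10) = 1560)
sqrt(j + l(u)) = sqrt(1560 - 18) = sqrt(1542)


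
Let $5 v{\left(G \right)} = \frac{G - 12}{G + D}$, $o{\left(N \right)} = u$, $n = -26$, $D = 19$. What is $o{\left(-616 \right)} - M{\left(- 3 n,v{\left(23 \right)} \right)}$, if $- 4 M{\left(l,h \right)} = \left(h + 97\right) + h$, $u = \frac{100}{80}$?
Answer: $\frac{10721}{420} \approx 25.526$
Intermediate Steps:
$u = \frac{5}{4}$ ($u = 100 \cdot \frac{1}{80} = \frac{5}{4} \approx 1.25$)
$o{\left(N \right)} = \frac{5}{4}$
$v{\left(G \right)} = \frac{-12 + G}{5 \left(19 + G\right)}$ ($v{\left(G \right)} = \frac{\left(G - 12\right) \frac{1}{G + 19}}{5} = \frac{\left(-12 + G\right) \frac{1}{19 + G}}{5} = \frac{\frac{1}{19 + G} \left(-12 + G\right)}{5} = \frac{-12 + G}{5 \left(19 + G\right)}$)
$M{\left(l,h \right)} = - \frac{97}{4} - \frac{h}{2}$ ($M{\left(l,h \right)} = - \frac{\left(h + 97\right) + h}{4} = - \frac{\left(97 + h\right) + h}{4} = - \frac{97 + 2 h}{4} = - \frac{97}{4} - \frac{h}{2}$)
$o{\left(-616 \right)} - M{\left(- 3 n,v{\left(23 \right)} \right)} = \frac{5}{4} - \left(- \frac{97}{4} - \frac{\frac{1}{5} \frac{1}{19 + 23} \left(-12 + 23\right)}{2}\right) = \frac{5}{4} - \left(- \frac{97}{4} - \frac{\frac{1}{5} \cdot \frac{1}{42} \cdot 11}{2}\right) = \frac{5}{4} - \left(- \frac{97}{4} - \frac{11}{420}\right) = \frac{5}{4} - - \frac{2549}{105} = \frac{5}{4} + \frac{2549}{105} = \frac{10721}{420}$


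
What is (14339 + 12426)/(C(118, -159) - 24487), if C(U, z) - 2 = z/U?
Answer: -3158270/2889389 ≈ -1.0931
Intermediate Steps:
C(U, z) = 2 + z/U
(14339 + 12426)/(C(118, -159) - 24487) = (14339 + 12426)/((2 - 159/118) - 24487) = 26765/((2 - 159*1/118) - 24487) = 26765/((2 - 159/118) - 24487) = 26765/(77/118 - 24487) = 26765/(-2889389/118) = 26765*(-118/2889389) = -3158270/2889389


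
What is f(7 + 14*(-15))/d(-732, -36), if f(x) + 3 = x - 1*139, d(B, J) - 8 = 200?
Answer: -345/208 ≈ -1.6587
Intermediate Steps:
d(B, J) = 208 (d(B, J) = 8 + 200 = 208)
f(x) = -142 + x (f(x) = -3 + (x - 1*139) = -3 + (x - 139) = -3 + (-139 + x) = -142 + x)
f(7 + 14*(-15))/d(-732, -36) = (-142 + (7 + 14*(-15)))/208 = (-142 + (7 - 210))*(1/208) = (-142 - 203)*(1/208) = -345*1/208 = -345/208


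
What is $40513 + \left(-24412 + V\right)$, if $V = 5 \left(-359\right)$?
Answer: $14306$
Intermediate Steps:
$V = -1795$
$40513 + \left(-24412 + V\right) = 40513 - 26207 = 14306$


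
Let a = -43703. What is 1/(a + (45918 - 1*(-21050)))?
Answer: 1/23265 ≈ 4.2983e-5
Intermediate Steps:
1/(a + (45918 - 1*(-21050))) = 1/(-43703 + (45918 - 1*(-21050))) = 1/(-43703 + (45918 + 21050)) = 1/(-43703 + 66968) = 1/23265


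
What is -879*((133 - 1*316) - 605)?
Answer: 692652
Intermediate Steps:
-879*((133 - 1*316) - 605) = -879*((133 - 316) - 605) = -879*(-183 - 605) = -879*(-788) = 692652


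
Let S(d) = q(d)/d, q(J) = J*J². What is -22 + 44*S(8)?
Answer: 2794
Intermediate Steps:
q(J) = J³
S(d) = d² (S(d) = d³/d = d²)
-22 + 44*S(8) = -22 + 44*8² = -22 + 44*64 = -22 + 2816 = 2794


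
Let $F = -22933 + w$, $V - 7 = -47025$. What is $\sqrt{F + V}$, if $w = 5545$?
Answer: $i \sqrt{64406} \approx 253.78 i$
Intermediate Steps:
$V = -47018$ ($V = 7 - 47025 = -47018$)
$F = -17388$ ($F = -22933 + 5545 = -17388$)
$\sqrt{F + V} = \sqrt{-17388 - 47018} = \sqrt{-64406} = i \sqrt{64406}$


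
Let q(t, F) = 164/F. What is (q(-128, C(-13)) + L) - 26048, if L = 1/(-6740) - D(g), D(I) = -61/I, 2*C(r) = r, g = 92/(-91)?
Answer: -26332966997/1007630 ≈ -26134.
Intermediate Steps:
g = -92/91 (g = 92*(-1/91) = -92/91 ≈ -1.0110)
C(r) = r/2
L = -4676729/77510 (L = 1/(-6740) - (-61)/(-92/91) = -1/6740 - (-61)*(-91)/92 = -1/6740 - 1*5551/92 = -1/6740 - 5551/92 = -4676729/77510 ≈ -60.337)
(q(-128, C(-13)) + L) - 26048 = (164/(((1/2)*(-13))) - 4676729/77510) - 26048 = (164/(-13/2) - 4676729/77510) - 26048 = (164*(-2/13) - 4676729/77510) - 26048 = (-328/13 - 4676729/77510) - 26048 = -86220757/1007630 - 26048 = -26332966997/1007630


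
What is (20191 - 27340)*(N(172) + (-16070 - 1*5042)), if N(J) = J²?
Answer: -60566328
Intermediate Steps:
(20191 - 27340)*(N(172) + (-16070 - 1*5042)) = (20191 - 27340)*(172² + (-16070 - 1*5042)) = -7149*(29584 + (-16070 - 5042)) = -7149*(29584 - 21112) = -7149*8472 = -60566328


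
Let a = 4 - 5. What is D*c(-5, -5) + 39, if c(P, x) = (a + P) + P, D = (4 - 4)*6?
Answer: 39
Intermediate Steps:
a = -1
D = 0 (D = 0*6 = 0)
c(P, x) = -1 + 2*P (c(P, x) = (-1 + P) + P = -1 + 2*P)
D*c(-5, -5) + 39 = 0*(-1 + 2*(-5)) + 39 = 0*(-1 - 10) + 39 = 0*(-11) + 39 = 0 + 39 = 39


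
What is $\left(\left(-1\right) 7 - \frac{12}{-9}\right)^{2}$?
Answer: $\frac{289}{9} \approx 32.111$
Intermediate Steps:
$\left(\left(-1\right) 7 - \frac{12}{-9}\right)^{2} = \left(-7 - - \frac{4}{3}\right)^{2} = \left(-7 + \frac{4}{3}\right)^{2} = \left(- \frac{17}{3}\right)^{2} = \frac{289}{9}$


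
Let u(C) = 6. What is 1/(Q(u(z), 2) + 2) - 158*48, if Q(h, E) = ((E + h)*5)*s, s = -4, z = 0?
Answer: -1198273/158 ≈ -7584.0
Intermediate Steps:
Q(h, E) = -20*E - 20*h (Q(h, E) = ((E + h)*5)*(-4) = (5*E + 5*h)*(-4) = -20*E - 20*h)
1/(Q(u(z), 2) + 2) - 158*48 = 1/((-20*2 - 20*6) + 2) - 158*48 = 1/((-40 - 120) + 2) - 7584 = 1/(-160 + 2) - 7584 = 1/(-158) - 7584 = -1/158 - 7584 = -1198273/158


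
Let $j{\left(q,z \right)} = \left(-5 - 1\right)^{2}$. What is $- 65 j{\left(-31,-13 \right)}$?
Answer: $-2340$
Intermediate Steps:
$j{\left(q,z \right)} = 36$ ($j{\left(q,z \right)} = \left(-6\right)^{2} = 36$)
$- 65 j{\left(-31,-13 \right)} = \left(-65\right) 36 = -2340$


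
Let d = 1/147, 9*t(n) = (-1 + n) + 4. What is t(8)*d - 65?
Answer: -85984/1323 ≈ -64.992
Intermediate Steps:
t(n) = 1/3 + n/9 (t(n) = ((-1 + n) + 4)/9 = (3 + n)/9 = 1/3 + n/9)
d = 1/147 ≈ 0.0068027
t(8)*d - 65 = (1/3 + (1/9)*8)*(1/147) - 65 = (1/3 + 8/9)*(1/147) - 65 = (11/9)*(1/147) - 65 = 11/1323 - 65 = -85984/1323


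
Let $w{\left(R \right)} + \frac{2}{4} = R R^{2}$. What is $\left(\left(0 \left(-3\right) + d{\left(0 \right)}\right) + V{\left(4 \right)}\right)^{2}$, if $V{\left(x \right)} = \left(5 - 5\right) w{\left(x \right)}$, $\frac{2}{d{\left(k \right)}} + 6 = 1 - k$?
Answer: $\frac{4}{25} \approx 0.16$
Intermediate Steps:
$d{\left(k \right)} = \frac{2}{-5 - k}$ ($d{\left(k \right)} = \frac{2}{-6 - \left(-1 + k\right)} = \frac{2}{-5 - k}$)
$w{\left(R \right)} = - \frac{1}{2} + R^{3}$ ($w{\left(R \right)} = - \frac{1}{2} + R R^{2} = - \frac{1}{2} + R^{3}$)
$V{\left(x \right)} = 0$ ($V{\left(x \right)} = \left(5 - 5\right) \left(- \frac{1}{2} + x^{3}\right) = 0 \left(- \frac{1}{2} + x^{3}\right) = 0$)
$\left(\left(0 \left(-3\right) + d{\left(0 \right)}\right) + V{\left(4 \right)}\right)^{2} = \left(\left(0 \left(-3\right) - \frac{2}{5 + 0}\right) + 0\right)^{2} = \left(\left(0 - \frac{2}{5}\right) + 0\right)^{2} = \left(- \frac{2}{5} + 0\right)^{2} = \left(- \frac{2}{5}\right)^{2} = \frac{4}{25}$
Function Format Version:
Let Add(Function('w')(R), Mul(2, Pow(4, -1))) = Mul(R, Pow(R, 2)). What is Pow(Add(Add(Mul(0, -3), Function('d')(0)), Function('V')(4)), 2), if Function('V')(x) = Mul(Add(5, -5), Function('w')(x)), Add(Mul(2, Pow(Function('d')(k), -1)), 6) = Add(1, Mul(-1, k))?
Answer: Rational(4, 25) ≈ 0.16000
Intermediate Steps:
Function('d')(k) = Mul(2, Pow(Add(-5, Mul(-1, k)), -1)) (Function('d')(k) = Mul(2, Pow(Add(-6, Add(1, Mul(-1, k))), -1)) = Mul(2, Pow(Add(-5, Mul(-1, k)), -1)))
Function('w')(R) = Add(Rational(-1, 2), Pow(R, 3)) (Function('w')(R) = Add(Rational(-1, 2), Mul(R, Pow(R, 2))) = Add(Rational(-1, 2), Pow(R, 3)))
Function('V')(x) = 0 (Function('V')(x) = Mul(Add(5, -5), Add(Rational(-1, 2), Pow(x, 3))) = Mul(0, Add(Rational(-1, 2), Pow(x, 3))) = 0)
Pow(Add(Add(Mul(0, -3), Function('d')(0)), Function('V')(4)), 2) = Pow(Add(Add(Mul(0, -3), Mul(-2, Pow(Add(5, 0), -1))), 0), 2) = Pow(Add(Add(0, Mul(-2, Pow(5, -1))), 0), 2) = Pow(Add(Add(0, Mul(-2, Rational(1, 5))), 0), 2) = Pow(Add(Add(0, Rational(-2, 5)), 0), 2) = Pow(Add(Rational(-2, 5), 0), 2) = Pow(Rational(-2, 5), 2) = Rational(4, 25)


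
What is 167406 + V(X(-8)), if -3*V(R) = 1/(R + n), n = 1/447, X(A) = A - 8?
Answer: 1197120455/7151 ≈ 1.6741e+5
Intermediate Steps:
X(A) = -8 + A
n = 1/447 ≈ 0.0022371
V(R) = -1/(3*(1/447 + R)) (V(R) = -1/(3*(R + 1/447)) = -1/(3*(1/447 + R)))
167406 + V(X(-8)) = 167406 - 149/(1 + 447*(-8 - 8)) = 167406 - 149/(1 + 447*(-16)) = 167406 - 149/(1 - 7152) = 167406 - 149/(-7151) = 167406 - 149*(-1/7151) = 167406 + 149/7151 = 1197120455/7151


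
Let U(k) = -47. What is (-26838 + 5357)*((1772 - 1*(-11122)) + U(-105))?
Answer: -275966407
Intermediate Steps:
(-26838 + 5357)*((1772 - 1*(-11122)) + U(-105)) = (-26838 + 5357)*((1772 - 1*(-11122)) - 47) = -21481*((1772 + 11122) - 47) = -21481*(12894 - 47) = -21481*12847 = -275966407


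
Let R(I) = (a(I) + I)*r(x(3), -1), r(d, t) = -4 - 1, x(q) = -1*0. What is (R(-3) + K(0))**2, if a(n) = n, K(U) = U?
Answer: 900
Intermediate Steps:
x(q) = 0
r(d, t) = -5
R(I) = -10*I (R(I) = (I + I)*(-5) = (2*I)*(-5) = -10*I)
(R(-3) + K(0))**2 = (-10*(-3) + 0)**2 = (30 + 0)**2 = 30**2 = 900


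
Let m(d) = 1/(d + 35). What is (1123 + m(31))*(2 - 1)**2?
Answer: 74119/66 ≈ 1123.0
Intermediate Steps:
m(d) = 1/(35 + d)
(1123 + m(31))*(2 - 1)**2 = (1123 + 1/(35 + 31))*(2 - 1)**2 = (1123 + 1/66)*1**2 = (1123 + 1/66)*1 = (74119/66)*1 = 74119/66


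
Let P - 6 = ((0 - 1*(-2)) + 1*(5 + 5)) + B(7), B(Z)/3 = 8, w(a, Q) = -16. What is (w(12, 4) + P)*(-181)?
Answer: -4706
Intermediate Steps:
B(Z) = 24 (B(Z) = 3*8 = 24)
P = 42 (P = 6 + (((0 - 1*(-2)) + 1*(5 + 5)) + 24) = 6 + (((0 + 2) + 1*10) + 24) = 6 + ((2 + 10) + 24) = 6 + (12 + 24) = 6 + 36 = 42)
(w(12, 4) + P)*(-181) = (-16 + 42)*(-181) = 26*(-181) = -4706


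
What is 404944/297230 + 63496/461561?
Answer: 102889636832/68594888015 ≈ 1.5000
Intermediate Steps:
404944/297230 + 63496/461561 = 404944*(1/297230) + 63496*(1/461561) = 202472/148615 + 63496/461561 = 102889636832/68594888015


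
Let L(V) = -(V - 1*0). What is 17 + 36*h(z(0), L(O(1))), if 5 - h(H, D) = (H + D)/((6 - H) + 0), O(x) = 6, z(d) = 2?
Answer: 233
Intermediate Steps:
L(V) = -V (L(V) = -(V + 0) = -V)
h(H, D) = 5 - (D + H)/(6 - H) (h(H, D) = 5 - (H + D)/((6 - H) + 0) = 5 - (D + H)/(6 - H))
17 + 36*h(z(0), L(O(1))) = 17 + 36*((-30 - 1*6 + 6*2)/(-6 + 2)) = 17 + 36*((-30 - 6 + 12)/(-4)) = 17 + 36*(-¼*(-24)) = 17 + 36*6 = 17 + 216 = 233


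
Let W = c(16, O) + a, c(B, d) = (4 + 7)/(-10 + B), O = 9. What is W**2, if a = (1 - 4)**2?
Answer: 4225/36 ≈ 117.36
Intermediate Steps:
a = 9 (a = (-3)**2 = 9)
c(B, d) = 11/(-10 + B)
W = 65/6 (W = 11/(-10 + 16) + 9 = 11/6 + 9 = 65/6 ≈ 10.833)
W**2 = (65/6)**2 = 4225/36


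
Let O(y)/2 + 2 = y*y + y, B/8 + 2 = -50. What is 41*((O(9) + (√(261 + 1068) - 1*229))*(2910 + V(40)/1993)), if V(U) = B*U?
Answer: -12566437270/1993 + 237102590*√1329/1993 ≈ -1.9683e+6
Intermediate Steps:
B = -416 (B = -16 + 8*(-50) = -16 - 400 = -416)
O(y) = -4 + 2*y + 2*y² (O(y) = -4 + 2*(y*y + y) = -4 + 2*(y² + y) = -4 + 2*(y + y²) = -4 + (2*y + 2*y²) = -4 + 2*y + 2*y²)
V(U) = -416*U
41*((O(9) + (√(261 + 1068) - 1*229))*(2910 + V(40)/1993)) = 41*(((-4 + 2*9 + 2*9²) + (√(261 + 1068) - 1*229))*(2910 - 416*40/1993)) = 41*(((-4 + 18 + 2*81) + (√1329 - 229))*(2910 - 16640*1/1993)) = 41*(((-4 + 18 + 162) + (-229 + √1329))*(2910 - 16640/1993)) = 41*((176 + (-229 + √1329))*(5782990/1993)) = 41*((-53 + √1329)*(5782990/1993)) = 41*(-306498470/1993 + 5782990*√1329/1993) = -12566437270/1993 + 237102590*√1329/1993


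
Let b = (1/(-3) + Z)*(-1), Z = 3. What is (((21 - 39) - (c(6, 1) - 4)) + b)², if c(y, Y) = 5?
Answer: 4225/9 ≈ 469.44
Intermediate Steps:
b = -8/3 (b = (1/(-3) + 3)*(-1) = (-⅓ + 3)*(-1) = (8/3)*(-1) = -8/3 ≈ -2.6667)
(((21 - 39) - (c(6, 1) - 4)) + b)² = (((21 - 39) - (5 - 4)) - 8/3)² = ((-18 - 1*1) - 8/3)² = ((-18 - 1) - 8/3)² = (-19 - 8/3)² = (-65/3)² = 4225/9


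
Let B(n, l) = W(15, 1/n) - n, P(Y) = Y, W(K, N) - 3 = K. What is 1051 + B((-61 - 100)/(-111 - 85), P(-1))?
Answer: 29909/28 ≈ 1068.2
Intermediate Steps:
W(K, N) = 3 + K
B(n, l) = 18 - n (B(n, l) = (3 + 15) - n = 18 - n)
1051 + B((-61 - 100)/(-111 - 85), P(-1)) = 1051 + (18 - (-61 - 100)/(-111 - 85)) = 1051 + (18 - (-161)/(-196)) = 1051 + (18 - (-161)*(-1)/196) = 1051 + (18 - 1*23/28) = 1051 + (18 - 23/28) = 1051 + 481/28 = 29909/28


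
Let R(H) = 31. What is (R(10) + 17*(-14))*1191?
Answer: -246537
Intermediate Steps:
(R(10) + 17*(-14))*1191 = (31 + 17*(-14))*1191 = (31 - 238)*1191 = -207*1191 = -246537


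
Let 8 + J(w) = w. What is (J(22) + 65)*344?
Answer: 27176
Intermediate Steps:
J(w) = -8 + w
(J(22) + 65)*344 = ((-8 + 22) + 65)*344 = (14 + 65)*344 = 79*344 = 27176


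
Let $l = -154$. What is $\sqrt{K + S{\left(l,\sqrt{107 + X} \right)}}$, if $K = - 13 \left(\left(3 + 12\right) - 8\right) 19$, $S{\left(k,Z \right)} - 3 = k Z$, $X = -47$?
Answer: $\sqrt{-1726 - 308 \sqrt{15}} \approx 54.027 i$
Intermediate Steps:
$S{\left(k,Z \right)} = 3 + Z k$ ($S{\left(k,Z \right)} = 3 + k Z = 3 + Z k$)
$K = -1729$ ($K = - 13 \left(15 - 8\right) 19 = \left(-13\right) 7 \cdot 19 = \left(-91\right) 19 = -1729$)
$\sqrt{K + S{\left(l,\sqrt{107 + X} \right)}} = \sqrt{-1729 + \left(3 + \sqrt{107 - 47} \left(-154\right)\right)} = \sqrt{-1729 + \left(3 + \sqrt{60} \left(-154\right)\right)} = \sqrt{-1729 + \left(3 + 2 \sqrt{15} \left(-154\right)\right)} = \sqrt{-1729 + \left(3 - 308 \sqrt{15}\right)} = \sqrt{-1726 - 308 \sqrt{15}}$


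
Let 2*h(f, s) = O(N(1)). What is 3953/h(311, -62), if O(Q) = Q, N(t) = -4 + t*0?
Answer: -3953/2 ≈ -1976.5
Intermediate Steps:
N(t) = -4 (N(t) = -4 + 0 = -4)
h(f, s) = -2 (h(f, s) = (½)*(-4) = -2)
3953/h(311, -62) = 3953/(-2) = 3953*(-½) = -3953/2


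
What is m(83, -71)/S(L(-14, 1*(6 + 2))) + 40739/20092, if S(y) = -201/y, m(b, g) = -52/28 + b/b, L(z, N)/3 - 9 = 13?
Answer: 21758735/9423148 ≈ 2.3091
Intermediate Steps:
L(z, N) = 66 (L(z, N) = 27 + 3*13 = 27 + 39 = 66)
m(b, g) = -6/7 (m(b, g) = -52*1/28 + 1 = -13/7 + 1 = -6/7)
m(83, -71)/S(L(-14, 1*(6 + 2))) + 40739/20092 = -6/(7*((-201/66))) + 40739/20092 = -6/(7*((-201*1/66))) + 40739*(1/20092) = -6/(7*(-67/22)) + 40739/20092 = -6/7*(-22/67) + 40739/20092 = 132/469 + 40739/20092 = 21758735/9423148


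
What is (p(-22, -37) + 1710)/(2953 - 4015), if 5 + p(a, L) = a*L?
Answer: -2519/1062 ≈ -2.3719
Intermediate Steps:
p(a, L) = -5 + L*a (p(a, L) = -5 + a*L = -5 + L*a)
(p(-22, -37) + 1710)/(2953 - 4015) = ((-5 - 37*(-22)) + 1710)/(2953 - 4015) = ((-5 + 814) + 1710)/(-1062) = (809 + 1710)*(-1/1062) = 2519*(-1/1062) = -2519/1062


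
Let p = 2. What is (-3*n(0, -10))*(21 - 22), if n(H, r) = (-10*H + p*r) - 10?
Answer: -90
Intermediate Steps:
n(H, r) = -10 - 10*H + 2*r (n(H, r) = (-10*H + 2*r) - 10 = -10 - 10*H + 2*r)
(-3*n(0, -10))*(21 - 22) = (-3*(-10 - 10*0 + 2*(-10)))*(21 - 22) = -3*(-10 + 0 - 20)*(-1) = -3*(-30)*(-1) = 90*(-1) = -90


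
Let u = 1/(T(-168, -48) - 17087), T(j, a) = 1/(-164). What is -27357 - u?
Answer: -76661672869/2802269 ≈ -27357.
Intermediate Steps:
T(j, a) = -1/164
u = -164/2802269 (u = 1/(-1/164 - 17087) = 1/(-2802269/164) = -164/2802269 ≈ -5.8524e-5)
-27357 - u = -27357 - 1*(-164/2802269) = -27357 + 164/2802269 = -76661672869/2802269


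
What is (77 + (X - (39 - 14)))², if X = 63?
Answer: 13225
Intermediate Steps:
(77 + (X - (39 - 14)))² = (77 + (63 - (39 - 14)))² = (77 + (63 - 1*25))² = (77 + (63 - 25))² = (77 + 38)² = 115² = 13225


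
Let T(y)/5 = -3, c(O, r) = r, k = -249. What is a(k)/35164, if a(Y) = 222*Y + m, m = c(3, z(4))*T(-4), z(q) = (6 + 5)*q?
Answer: -27969/17582 ≈ -1.5908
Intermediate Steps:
z(q) = 11*q
T(y) = -15 (T(y) = 5*(-3) = -15)
m = -660 (m = (11*4)*(-15) = 44*(-15) = -660)
a(Y) = -660 + 222*Y (a(Y) = 222*Y - 660 = -660 + 222*Y)
a(k)/35164 = (-660 + 222*(-249))/35164 = (-660 - 55278)*(1/35164) = -55938*1/35164 = -27969/17582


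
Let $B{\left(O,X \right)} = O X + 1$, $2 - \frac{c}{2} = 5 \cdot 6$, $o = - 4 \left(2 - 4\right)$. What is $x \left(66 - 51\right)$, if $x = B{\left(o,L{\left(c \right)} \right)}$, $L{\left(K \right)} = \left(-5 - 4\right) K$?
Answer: $60495$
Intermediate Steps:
$o = 8$ ($o = \left(-4\right) \left(-2\right) = 8$)
$c = -56$ ($c = 4 - 2 \cdot 5 \cdot 6 = 4 - 60 = -56$)
$L{\left(K \right)} = - 9 K$
$B{\left(O,X \right)} = 1 + O X$
$x = 4033$ ($x = 1 + 8 \left(\left(-9\right) \left(-56\right)\right) = 1 + 8 \cdot 504 = 1 + 4032 = 4033$)
$x \left(66 - 51\right) = 4033 \left(66 - 51\right) = 4033 \cdot 15 = 60495$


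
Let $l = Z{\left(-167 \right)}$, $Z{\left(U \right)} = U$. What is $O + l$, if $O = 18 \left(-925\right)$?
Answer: $-16817$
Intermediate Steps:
$l = -167$
$O = -16650$
$O + l = -16650 - 167 = -16817$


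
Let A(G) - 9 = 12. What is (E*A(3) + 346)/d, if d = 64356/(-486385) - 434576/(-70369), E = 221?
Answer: 170687186786155/206842580396 ≈ 825.20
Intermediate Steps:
A(G) = 21 (A(G) = 9 + 12 = 21)
d = 206842580396/34226426065 (d = 64356*(-1/486385) - 434576*(-1/70369) = -64356/486385 + 434576/70369 = 206842580396/34226426065 ≈ 6.0434)
(E*A(3) + 346)/d = (221*21 + 346)/(206842580396/34226426065) = (4641 + 346)*(34226426065/206842580396) = 4987*(34226426065/206842580396) = 170687186786155/206842580396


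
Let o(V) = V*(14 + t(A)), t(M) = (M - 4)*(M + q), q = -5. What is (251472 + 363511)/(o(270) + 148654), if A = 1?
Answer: 614983/155674 ≈ 3.9505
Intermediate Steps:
t(M) = (-5 + M)*(-4 + M) (t(M) = (M - 4)*(M - 5) = (-4 + M)*(-5 + M) = (-5 + M)*(-4 + M))
o(V) = 26*V (o(V) = V*(14 + (20 + 1² - 9*1)) = V*(14 + (20 + 1 - 9)) = V*(14 + 12) = V*26 = 26*V)
(251472 + 363511)/(o(270) + 148654) = (251472 + 363511)/(26*270 + 148654) = 614983/(7020 + 148654) = 614983/155674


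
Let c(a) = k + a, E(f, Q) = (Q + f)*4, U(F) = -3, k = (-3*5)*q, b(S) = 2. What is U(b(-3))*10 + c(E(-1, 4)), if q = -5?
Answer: 57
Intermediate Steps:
k = 75 (k = -3*5*(-5) = -15*(-5) = 75)
E(f, Q) = 4*Q + 4*f
c(a) = 75 + a
U(b(-3))*10 + c(E(-1, 4)) = -3*10 + (75 + (4*4 + 4*(-1))) = -30 + (75 + (16 - 4)) = -30 + (75 + 12) = -30 + 87 = 57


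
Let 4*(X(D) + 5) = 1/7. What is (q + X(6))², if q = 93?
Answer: 6076225/784 ≈ 7750.3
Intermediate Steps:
X(D) = -139/28 (X(D) = -5 + (¼)/7 = -5 + (¼)*(⅐) = -5 + 1/28 = -139/28)
(q + X(6))² = (93 - 139/28)² = (2465/28)² = 6076225/784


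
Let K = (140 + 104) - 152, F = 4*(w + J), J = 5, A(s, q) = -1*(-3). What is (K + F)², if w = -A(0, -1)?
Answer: 10000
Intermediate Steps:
A(s, q) = 3
w = -3 (w = -1*3 = -3)
F = 8 (F = 4*(-3 + 5) = 4*2 = 8)
K = 92 (K = 244 - 152 = 92)
(K + F)² = (92 + 8)² = 100² = 10000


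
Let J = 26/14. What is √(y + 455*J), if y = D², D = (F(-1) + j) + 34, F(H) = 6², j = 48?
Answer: 3*√1641 ≈ 121.53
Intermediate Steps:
F(H) = 36
J = 13/7 (J = 26*(1/14) = 13/7 ≈ 1.8571)
D = 118 (D = (36 + 48) + 34 = 84 + 34 = 118)
y = 13924 (y = 118² = 13924)
√(y + 455*J) = √(13924 + 455*(13/7)) = √(13924 + 845) = √14769 = 3*√1641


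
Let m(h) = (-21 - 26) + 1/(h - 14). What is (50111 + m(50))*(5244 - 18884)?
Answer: -6145860050/9 ≈ -6.8287e+8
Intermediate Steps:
m(h) = -47 + 1/(-14 + h)
(50111 + m(50))*(5244 - 18884) = (50111 + (659 - 47*50)/(-14 + 50))*(5244 - 18884) = (50111 + (659 - 2350)/36)*(-13640) = (50111 + (1/36)*(-1691))*(-13640) = (50111 - 1691/36)*(-13640) = (1802305/36)*(-13640) = -6145860050/9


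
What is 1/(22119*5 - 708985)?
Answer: -1/598390 ≈ -1.6712e-6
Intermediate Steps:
1/(22119*5 - 708985) = 1/(110595 - 708985) = 1/(-598390) = -1/598390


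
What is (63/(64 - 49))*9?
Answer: 189/5 ≈ 37.800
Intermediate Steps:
(63/(64 - 49))*9 = (63/15)*9 = (63*(1/15))*9 = (21/5)*9 = 189/5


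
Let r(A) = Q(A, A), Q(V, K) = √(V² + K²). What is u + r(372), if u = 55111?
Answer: 55111 + 372*√2 ≈ 55637.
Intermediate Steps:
Q(V, K) = √(K² + V²)
r(A) = √2*√(A²) (r(A) = √(A² + A²) = √(2*A²) = √2*√(A²))
u + r(372) = 55111 + √2*√(372²) = 55111 + √2*√138384 = 55111 + √2*372 = 55111 + 372*√2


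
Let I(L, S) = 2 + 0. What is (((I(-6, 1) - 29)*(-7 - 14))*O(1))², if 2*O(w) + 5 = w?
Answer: 1285956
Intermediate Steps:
I(L, S) = 2
O(w) = -5/2 + w/2
(((I(-6, 1) - 29)*(-7 - 14))*O(1))² = (((2 - 29)*(-7 - 14))*(-5/2 + (½)*1))² = ((-27*(-21))*(-5/2 + ½))² = (567*(-2))² = (-1134)² = 1285956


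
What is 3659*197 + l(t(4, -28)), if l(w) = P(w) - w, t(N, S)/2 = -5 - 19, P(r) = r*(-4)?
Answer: 721063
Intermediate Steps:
P(r) = -4*r
t(N, S) = -48 (t(N, S) = 2*(-5 - 19) = 2*(-24) = -48)
l(w) = -5*w (l(w) = -4*w - w = -5*w)
3659*197 + l(t(4, -28)) = 3659*197 - 5*(-48) = 720823 + 240 = 721063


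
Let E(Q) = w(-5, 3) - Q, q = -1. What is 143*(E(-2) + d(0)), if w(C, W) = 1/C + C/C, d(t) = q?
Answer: 1287/5 ≈ 257.40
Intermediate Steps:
d(t) = -1
w(C, W) = 1 + 1/C (w(C, W) = 1/C + 1 = 1 + 1/C)
E(Q) = ⅘ - Q (E(Q) = (1 - 5)/(-5) - Q = -⅕*(-4) - Q = ⅘ - Q)
143*(E(-2) + d(0)) = 143*((⅘ - 1*(-2)) - 1) = 143*((⅘ + 2) - 1) = 143*(14/5 - 1) = 143*(9/5) = 1287/5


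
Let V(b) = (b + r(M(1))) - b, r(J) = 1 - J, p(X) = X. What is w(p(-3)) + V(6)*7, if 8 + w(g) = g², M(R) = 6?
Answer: -34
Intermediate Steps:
w(g) = -8 + g²
V(b) = -5 (V(b) = (b + (1 - 1*6)) - b = (b + (1 - 6)) - b = (b - 5) - b = (-5 + b) - b = -5)
w(p(-3)) + V(6)*7 = (-8 + (-3)²) - 5*7 = (-8 + 9) - 35 = 1 - 35 = -34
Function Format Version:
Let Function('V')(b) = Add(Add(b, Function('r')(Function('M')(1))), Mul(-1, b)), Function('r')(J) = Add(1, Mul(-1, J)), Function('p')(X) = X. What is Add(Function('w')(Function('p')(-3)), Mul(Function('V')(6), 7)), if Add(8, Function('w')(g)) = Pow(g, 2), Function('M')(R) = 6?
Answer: -34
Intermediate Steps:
Function('w')(g) = Add(-8, Pow(g, 2))
Function('V')(b) = -5 (Function('V')(b) = Add(Add(b, Add(1, Mul(-1, 6))), Mul(-1, b)) = Add(Add(b, Add(1, -6)), Mul(-1, b)) = Add(Add(b, -5), Mul(-1, b)) = Add(Add(-5, b), Mul(-1, b)) = -5)
Add(Function('w')(Function('p')(-3)), Mul(Function('V')(6), 7)) = Add(Add(-8, Pow(-3, 2)), Mul(-5, 7)) = Add(Add(-8, 9), -35) = Add(1, -35) = -34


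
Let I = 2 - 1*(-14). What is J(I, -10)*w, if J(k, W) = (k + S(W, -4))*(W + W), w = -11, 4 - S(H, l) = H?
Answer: 6600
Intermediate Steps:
S(H, l) = 4 - H
I = 16 (I = 2 + 14 = 16)
J(k, W) = 2*W*(4 + k - W) (J(k, W) = (k + (4 - W))*(W + W) = (4 + k - W)*(2*W) = 2*W*(4 + k - W))
J(I, -10)*w = (2*(-10)*(4 + 16 - 1*(-10)))*(-11) = (2*(-10)*(4 + 16 + 10))*(-11) = (2*(-10)*30)*(-11) = -600*(-11) = 6600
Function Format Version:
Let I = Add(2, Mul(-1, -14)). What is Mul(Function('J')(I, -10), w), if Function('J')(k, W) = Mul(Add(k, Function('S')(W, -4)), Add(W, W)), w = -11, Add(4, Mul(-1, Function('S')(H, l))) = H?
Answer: 6600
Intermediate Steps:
Function('S')(H, l) = Add(4, Mul(-1, H))
I = 16 (I = Add(2, 14) = 16)
Function('J')(k, W) = Mul(2, W, Add(4, k, Mul(-1, W))) (Function('J')(k, W) = Mul(Add(k, Add(4, Mul(-1, W))), Add(W, W)) = Mul(Add(4, k, Mul(-1, W)), Mul(2, W)) = Mul(2, W, Add(4, k, Mul(-1, W))))
Mul(Function('J')(I, -10), w) = Mul(Mul(2, -10, Add(4, 16, Mul(-1, -10))), -11) = Mul(Mul(2, -10, Add(4, 16, 10)), -11) = Mul(Mul(2, -10, 30), -11) = Mul(-600, -11) = 6600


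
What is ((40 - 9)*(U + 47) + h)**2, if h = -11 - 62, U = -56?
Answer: 123904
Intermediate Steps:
h = -73
((40 - 9)*(U + 47) + h)**2 = ((40 - 9)*(-56 + 47) - 73)**2 = (31*(-9) - 73)**2 = (-279 - 73)**2 = (-352)**2 = 123904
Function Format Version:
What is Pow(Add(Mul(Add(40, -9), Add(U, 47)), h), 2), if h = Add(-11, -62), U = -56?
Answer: 123904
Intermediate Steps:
h = -73
Pow(Add(Mul(Add(40, -9), Add(U, 47)), h), 2) = Pow(Add(Mul(Add(40, -9), Add(-56, 47)), -73), 2) = Pow(Add(Mul(31, -9), -73), 2) = Pow(Add(-279, -73), 2) = Pow(-352, 2) = 123904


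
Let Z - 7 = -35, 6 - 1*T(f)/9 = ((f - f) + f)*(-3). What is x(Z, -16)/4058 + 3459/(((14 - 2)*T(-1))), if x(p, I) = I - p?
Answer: 2340085/219132 ≈ 10.679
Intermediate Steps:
T(f) = 54 + 27*f (T(f) = 54 - 9*((f - f) + f)*(-3) = 54 - 9*(0 + f)*(-3) = 54 - 9*f*(-3) = 54 - (-27)*f = 54 + 27*f)
Z = -28 (Z = 7 - 35 = -28)
x(Z, -16)/4058 + 3459/(((14 - 2)*T(-1))) = (-16 - 1*(-28))/4058 + 3459/(((14 - 2)*(54 + 27*(-1)))) = (-16 + 28)*(1/4058) + 3459/((12*(54 - 27))) = 12*(1/4058) + 3459/((12*27)) = 6/2029 + 3459/324 = 6/2029 + 3459*(1/324) = 6/2029 + 1153/108 = 2340085/219132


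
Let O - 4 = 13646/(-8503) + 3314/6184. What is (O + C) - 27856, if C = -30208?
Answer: -1974773077/34012 ≈ -58061.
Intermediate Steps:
O = 99691/34012 (O = 4 + (13646/(-8503) + 3314/6184) = 4 + (13646*(-1/8503) + 3314*(1/6184)) = 4 + (-13646/8503 + 1657/3092) = 4 - 36357/34012 = 99691/34012 ≈ 2.9311)
(O + C) - 27856 = (99691/34012 - 30208) - 27856 = -1027334805/34012 - 27856 = -1974773077/34012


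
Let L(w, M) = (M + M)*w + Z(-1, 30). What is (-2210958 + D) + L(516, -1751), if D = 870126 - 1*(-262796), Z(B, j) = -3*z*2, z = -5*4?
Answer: -2884948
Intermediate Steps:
z = -20
Z(B, j) = 120 (Z(B, j) = -3*(-20)*2 = 60*2 = 120)
D = 1132922 (D = 870126 + 262796 = 1132922)
L(w, M) = 120 + 2*M*w (L(w, M) = (M + M)*w + 120 = (2*M)*w + 120 = 2*M*w + 120 = 120 + 2*M*w)
(-2210958 + D) + L(516, -1751) = (-2210958 + 1132922) + (120 + 2*(-1751)*516) = -1078036 + (120 - 1807032) = -1078036 - 1806912 = -2884948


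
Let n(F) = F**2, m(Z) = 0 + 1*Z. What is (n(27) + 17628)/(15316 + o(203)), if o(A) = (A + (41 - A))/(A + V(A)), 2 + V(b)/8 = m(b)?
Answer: 33244527/27737317 ≈ 1.1985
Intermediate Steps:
m(Z) = Z (m(Z) = 0 + Z = Z)
V(b) = -16 + 8*b
o(A) = 41/(-16 + 9*A) (o(A) = (A + (41 - A))/(A + (-16 + 8*A)) = 41/(-16 + 9*A))
(n(27) + 17628)/(15316 + o(203)) = (27**2 + 17628)/(15316 + 41/(-16 + 9*203)) = (729 + 17628)/(15316 + 41/(-16 + 1827)) = 18357/(15316 + 41/1811) = 18357/(27737317/1811) = 18357*(1811/27737317) = 33244527/27737317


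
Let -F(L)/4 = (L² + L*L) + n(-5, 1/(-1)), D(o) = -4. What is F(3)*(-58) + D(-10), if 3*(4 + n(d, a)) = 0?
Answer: 3244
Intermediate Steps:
n(d, a) = -4 (n(d, a) = -4 + (⅓)*0 = -4 + 0 = -4)
F(L) = 16 - 8*L² (F(L) = -4*((L² + L*L) - 4) = -4*((L² + L²) - 4) = -4*(2*L² - 4) = -4*(-4 + 2*L²) = 16 - 8*L²)
F(3)*(-58) + D(-10) = (16 - 8*3²)*(-58) - 4 = (16 - 8*9)*(-58) - 4 = (16 - 72)*(-58) - 4 = -56*(-58) - 4 = 3248 - 4 = 3244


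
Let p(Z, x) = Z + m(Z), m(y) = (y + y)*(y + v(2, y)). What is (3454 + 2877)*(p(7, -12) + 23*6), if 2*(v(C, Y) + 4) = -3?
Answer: 1050946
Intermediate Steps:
v(C, Y) = -11/2 (v(C, Y) = -4 + (½)*(-3) = -4 - 3/2 = -11/2)
m(y) = 2*y*(-11/2 + y) (m(y) = (y + y)*(y - 11/2) = (2*y)*(-11/2 + y) = 2*y*(-11/2 + y))
p(Z, x) = Z + Z*(-11 + 2*Z)
(3454 + 2877)*(p(7, -12) + 23*6) = (3454 + 2877)*(2*7*(-5 + 7) + 23*6) = 6331*(2*7*2 + 138) = 6331*(28 + 138) = 6331*166 = 1050946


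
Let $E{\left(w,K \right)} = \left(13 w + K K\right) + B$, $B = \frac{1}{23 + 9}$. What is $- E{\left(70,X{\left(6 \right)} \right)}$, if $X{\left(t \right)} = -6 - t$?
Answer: $- \frac{33729}{32} \approx -1054.0$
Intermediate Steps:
$B = \frac{1}{32} \approx 0.03125$
$E{\left(w,K \right)} = \frac{1}{32} + K^{2} + 13 w$ ($E{\left(w,K \right)} = \left(13 w + K K\right) + \frac{1}{32} = \left(13 w + K^{2}\right) + \frac{1}{32} = \left(K^{2} + 13 w\right) + \frac{1}{32} = \frac{1}{32} + K^{2} + 13 w$)
$- E{\left(70,X{\left(6 \right)} \right)} = - (\frac{1}{32} + \left(-6 - 6\right)^{2} + 13 \cdot 70) = - (\frac{1}{32} + \left(-6 - 6\right)^{2} + 910) = - (\frac{1}{32} + \left(-12\right)^{2} + 910) = - (\frac{1}{32} + 144 + 910) = \left(-1\right) \frac{33729}{32} = - \frac{33729}{32}$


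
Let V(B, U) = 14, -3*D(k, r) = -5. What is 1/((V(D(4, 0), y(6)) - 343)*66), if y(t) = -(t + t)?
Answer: -1/21714 ≈ -4.6053e-5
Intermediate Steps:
D(k, r) = 5/3 (D(k, r) = -1/3*(-5) = 5/3)
y(t) = -2*t
1/((V(D(4, 0), y(6)) - 343)*66) = 1/((14 - 343)*66) = (1/66)/(-329) = -1/329*1/66 = -1/21714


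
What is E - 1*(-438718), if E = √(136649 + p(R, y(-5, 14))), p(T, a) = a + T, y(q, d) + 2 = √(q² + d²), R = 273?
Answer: 438718 + √(136920 + √221) ≈ 4.3909e+5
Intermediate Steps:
y(q, d) = -2 + √(d² + q²) (y(q, d) = -2 + √(q² + d²) = -2 + √(d² + q²))
p(T, a) = T + a
E = √(136920 + √221) (E = √(136649 + (273 + (-2 + √(14² + (-5)²)))) = √(136649 + (273 + (-2 + √(196 + 25)))) = √(136649 + (273 + (-2 + √221))) = √(136649 + (271 + √221)) = √(136920 + √221) ≈ 370.05)
E - 1*(-438718) = √(136920 + √221) - 1*(-438718) = √(136920 + √221) + 438718 = 438718 + √(136920 + √221)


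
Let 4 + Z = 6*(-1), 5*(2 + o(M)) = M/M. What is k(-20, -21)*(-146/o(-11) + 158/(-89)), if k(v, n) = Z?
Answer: -635480/801 ≈ -793.36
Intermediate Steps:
o(M) = -9/5 (o(M) = -2 + (M/M)/5 = -2 + (⅕)*1 = -2 + ⅕ = -9/5)
Z = -10 (Z = -4 + 6*(-1) = -4 - 6 = -10)
k(v, n) = -10
k(-20, -21)*(-146/o(-11) + 158/(-89)) = -10*(-146/(-9/5) + 158/(-89)) = -10*(-146*(-5/9) + 158*(-1/89)) = -10*(730/9 - 158/89) = -10*63548/801 = -635480/801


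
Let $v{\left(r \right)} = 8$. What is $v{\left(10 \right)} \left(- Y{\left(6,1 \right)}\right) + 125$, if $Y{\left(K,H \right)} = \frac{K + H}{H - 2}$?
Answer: $181$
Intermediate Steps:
$Y{\left(K,H \right)} = \frac{H + K}{-2 + H}$
$v{\left(10 \right)} \left(- Y{\left(6,1 \right)}\right) + 125 = 8 \left(- \frac{1 + 6}{-2 + 1}\right) + 125 = 8 \left(- \frac{7}{-1}\right) + 125 = 8 \left(- \left(-1\right) 7\right) + 125 = 8 \left(\left(-1\right) \left(-7\right)\right) + 125 = 8 \cdot 7 + 125 = 56 + 125 = 181$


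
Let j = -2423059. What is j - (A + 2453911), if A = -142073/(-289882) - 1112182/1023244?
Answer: -180825843537087756/37077502151 ≈ -4.8770e+6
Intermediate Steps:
A = -22128274714/37077502151 (A = -142073*(-1/289882) - 1112182*1/1023244 = 142073/289882 - 556091/511622 = -22128274714/37077502151 ≈ -0.59681)
j - (A + 2453911) = -2423059 - (-22128274714/37077502151 + 2453911) = -2423059 - 1*90984868252587847/37077502151 = -2423059 - 90984868252587847/37077502151 = -180825843537087756/37077502151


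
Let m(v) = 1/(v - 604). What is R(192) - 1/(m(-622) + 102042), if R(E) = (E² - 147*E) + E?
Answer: 1104914031286/125103491 ≈ 8832.0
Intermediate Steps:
m(v) = 1/(-604 + v)
R(E) = E² - 146*E
R(192) - 1/(m(-622) + 102042) = 192*(-146 + 192) - 1/(1/(-604 - 622) + 102042) = 192*46 - 1/(1/(-1226) + 102042) = 8832 - 1/(-1/1226 + 102042) = 8832 - 1/125103491/1226 = 8832 - 1*1226/125103491 = 8832 - 1226/125103491 = 1104914031286/125103491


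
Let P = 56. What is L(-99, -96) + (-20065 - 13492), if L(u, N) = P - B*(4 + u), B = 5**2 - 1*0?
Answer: -31126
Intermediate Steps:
B = 25 (B = 25 + 0 = 25)
L(u, N) = -44 - 25*u (L(u, N) = 56 - 25*(4 + u) = 56 - (100 + 25*u) = 56 + (-100 - 25*u) = -44 - 25*u)
L(-99, -96) + (-20065 - 13492) = (-44 - 25*(-99)) + (-20065 - 13492) = (-44 + 2475) - 33557 = 2431 - 33557 = -31126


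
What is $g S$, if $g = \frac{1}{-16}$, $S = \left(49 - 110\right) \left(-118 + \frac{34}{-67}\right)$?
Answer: $- \frac{121085}{268} \approx -451.81$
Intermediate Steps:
$S = \frac{484340}{67}$ ($S = - 61 \left(-118 + 34 \left(- \frac{1}{67}\right)\right) = - 61 \left(-118 - \frac{34}{67}\right) = \left(-61\right) \left(- \frac{7940}{67}\right) = \frac{484340}{67} \approx 7229.0$)
$g = - \frac{1}{16} \approx -0.0625$
$g S = \left(- \frac{1}{16}\right) \frac{484340}{67} = - \frac{121085}{268}$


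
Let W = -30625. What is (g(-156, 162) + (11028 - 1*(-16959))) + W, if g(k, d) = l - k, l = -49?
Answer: -2531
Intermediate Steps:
g(k, d) = -49 - k
(g(-156, 162) + (11028 - 1*(-16959))) + W = ((-49 - 1*(-156)) + (11028 - 1*(-16959))) - 30625 = ((-49 + 156) + (11028 + 16959)) - 30625 = (107 + 27987) - 30625 = 28094 - 30625 = -2531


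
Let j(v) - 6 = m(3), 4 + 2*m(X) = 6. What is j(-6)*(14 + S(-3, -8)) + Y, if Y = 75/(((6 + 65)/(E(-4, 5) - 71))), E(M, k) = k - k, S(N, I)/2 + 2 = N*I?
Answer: 331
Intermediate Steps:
m(X) = 1 (m(X) = -2 + (½)*6 = -2 + 3 = 1)
j(v) = 7 (j(v) = 6 + 1 = 7)
S(N, I) = -4 + 2*I*N (S(N, I) = -4 + 2*(N*I) = -4 + 2*(I*N) = -4 + 2*I*N)
E(M, k) = 0
Y = -75 (Y = 75/(((6 + 65)/(0 - 71))) = 75/((71/(-71))) = 75/((71*(-1/71))) = 75/(-1) = 75*(-1) = -75)
j(-6)*(14 + S(-3, -8)) + Y = 7*(14 + (-4 + 2*(-8)*(-3))) - 75 = 7*(14 + (-4 + 48)) - 75 = 7*(14 + 44) - 75 = 7*58 - 75 = 406 - 75 = 331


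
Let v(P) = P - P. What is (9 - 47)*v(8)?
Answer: 0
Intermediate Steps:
v(P) = 0
(9 - 47)*v(8) = (9 - 47)*0 = -38*0 = 0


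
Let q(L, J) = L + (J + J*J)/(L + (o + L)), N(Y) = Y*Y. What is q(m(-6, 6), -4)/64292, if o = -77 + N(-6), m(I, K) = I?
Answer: -165/1703738 ≈ -9.6846e-5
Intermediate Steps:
N(Y) = Y**2
o = -41 (o = -77 + (-6)**2 = -77 + 36 = -41)
q(L, J) = L + (J + J**2)/(-41 + 2*L) (q(L, J) = L + (J + J*J)/(L + (-41 + L)) = L + (J + J**2)/(-41 + 2*L))
q(m(-6, 6), -4)/64292 = ((-4 + (-4)**2 - 41*(-6) + 2*(-6)**2)/(-41 + 2*(-6)))/64292 = ((-4 + 16 + 246 + 2*36)/(-41 - 12))*(1/64292) = ((-4 + 16 + 246 + 72)/(-53))*(1/64292) = -1/53*330*(1/64292) = -330/53*1/64292 = -165/1703738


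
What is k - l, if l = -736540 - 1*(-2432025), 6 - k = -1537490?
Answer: -157989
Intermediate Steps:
k = 1537496 (k = 6 - 1*(-1537490) = 6 + 1537490 = 1537496)
l = 1695485 (l = -736540 + 2432025 = 1695485)
k - l = 1537496 - 1*1695485 = 1537496 - 1695485 = -157989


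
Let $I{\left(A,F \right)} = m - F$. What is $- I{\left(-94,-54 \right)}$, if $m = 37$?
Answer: $-91$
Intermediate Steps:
$I{\left(A,F \right)} = 37 - F$
$- I{\left(-94,-54 \right)} = - (37 - -54) = - (37 + 54) = \left(-1\right) 91 = -91$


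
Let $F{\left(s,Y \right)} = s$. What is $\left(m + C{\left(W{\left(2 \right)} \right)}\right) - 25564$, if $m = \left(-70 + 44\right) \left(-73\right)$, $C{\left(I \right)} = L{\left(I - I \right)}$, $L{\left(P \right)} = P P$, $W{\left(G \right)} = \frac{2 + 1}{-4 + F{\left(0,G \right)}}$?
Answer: $-23666$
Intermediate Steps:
$W{\left(G \right)} = - \frac{3}{4}$ ($W{\left(G \right)} = \frac{2 + 1}{-4 + 0} = \frac{3}{-4} = 3 \left(- \frac{1}{4}\right) = - \frac{3}{4}$)
$L{\left(P \right)} = P^{2}$
$C{\left(I \right)} = 0$ ($C{\left(I \right)} = \left(I - I\right)^{2} = 0^{2} = 0$)
$m = 1898$ ($m = \left(-26\right) \left(-73\right) = 1898$)
$\left(m + C{\left(W{\left(2 \right)} \right)}\right) - 25564 = \left(1898 + 0\right) - 25564 = 1898 - 25564 = -23666$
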